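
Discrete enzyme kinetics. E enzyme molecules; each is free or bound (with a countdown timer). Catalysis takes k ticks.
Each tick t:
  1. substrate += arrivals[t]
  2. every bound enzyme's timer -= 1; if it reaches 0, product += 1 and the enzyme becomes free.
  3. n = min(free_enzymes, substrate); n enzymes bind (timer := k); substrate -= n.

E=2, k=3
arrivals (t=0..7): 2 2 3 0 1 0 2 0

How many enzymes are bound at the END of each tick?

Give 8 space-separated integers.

t=0: arr=2 -> substrate=0 bound=2 product=0
t=1: arr=2 -> substrate=2 bound=2 product=0
t=2: arr=3 -> substrate=5 bound=2 product=0
t=3: arr=0 -> substrate=3 bound=2 product=2
t=4: arr=1 -> substrate=4 bound=2 product=2
t=5: arr=0 -> substrate=4 bound=2 product=2
t=6: arr=2 -> substrate=4 bound=2 product=4
t=7: arr=0 -> substrate=4 bound=2 product=4

Answer: 2 2 2 2 2 2 2 2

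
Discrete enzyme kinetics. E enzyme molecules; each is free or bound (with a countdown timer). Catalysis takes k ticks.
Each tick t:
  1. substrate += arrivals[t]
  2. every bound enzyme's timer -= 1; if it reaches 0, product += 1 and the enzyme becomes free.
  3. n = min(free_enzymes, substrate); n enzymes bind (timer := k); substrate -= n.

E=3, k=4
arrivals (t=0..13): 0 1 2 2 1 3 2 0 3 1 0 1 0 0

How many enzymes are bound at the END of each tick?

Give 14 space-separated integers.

t=0: arr=0 -> substrate=0 bound=0 product=0
t=1: arr=1 -> substrate=0 bound=1 product=0
t=2: arr=2 -> substrate=0 bound=3 product=0
t=3: arr=2 -> substrate=2 bound=3 product=0
t=4: arr=1 -> substrate=3 bound=3 product=0
t=5: arr=3 -> substrate=5 bound=3 product=1
t=6: arr=2 -> substrate=5 bound=3 product=3
t=7: arr=0 -> substrate=5 bound=3 product=3
t=8: arr=3 -> substrate=8 bound=3 product=3
t=9: arr=1 -> substrate=8 bound=3 product=4
t=10: arr=0 -> substrate=6 bound=3 product=6
t=11: arr=1 -> substrate=7 bound=3 product=6
t=12: arr=0 -> substrate=7 bound=3 product=6
t=13: arr=0 -> substrate=6 bound=3 product=7

Answer: 0 1 3 3 3 3 3 3 3 3 3 3 3 3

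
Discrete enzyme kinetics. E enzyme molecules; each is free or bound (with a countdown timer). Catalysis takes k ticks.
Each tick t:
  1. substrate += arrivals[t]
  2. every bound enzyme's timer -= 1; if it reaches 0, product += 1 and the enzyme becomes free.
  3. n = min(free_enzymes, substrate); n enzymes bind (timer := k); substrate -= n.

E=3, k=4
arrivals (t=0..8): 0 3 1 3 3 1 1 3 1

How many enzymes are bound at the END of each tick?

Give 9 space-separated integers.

Answer: 0 3 3 3 3 3 3 3 3

Derivation:
t=0: arr=0 -> substrate=0 bound=0 product=0
t=1: arr=3 -> substrate=0 bound=3 product=0
t=2: arr=1 -> substrate=1 bound=3 product=0
t=3: arr=3 -> substrate=4 bound=3 product=0
t=4: arr=3 -> substrate=7 bound=3 product=0
t=5: arr=1 -> substrate=5 bound=3 product=3
t=6: arr=1 -> substrate=6 bound=3 product=3
t=7: arr=3 -> substrate=9 bound=3 product=3
t=8: arr=1 -> substrate=10 bound=3 product=3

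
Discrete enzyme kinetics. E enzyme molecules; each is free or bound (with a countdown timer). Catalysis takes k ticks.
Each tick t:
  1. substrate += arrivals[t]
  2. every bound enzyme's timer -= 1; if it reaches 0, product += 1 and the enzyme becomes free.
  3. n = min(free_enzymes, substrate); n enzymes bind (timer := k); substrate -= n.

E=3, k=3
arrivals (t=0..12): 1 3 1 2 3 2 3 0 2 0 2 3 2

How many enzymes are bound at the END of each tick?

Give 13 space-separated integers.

Answer: 1 3 3 3 3 3 3 3 3 3 3 3 3

Derivation:
t=0: arr=1 -> substrate=0 bound=1 product=0
t=1: arr=3 -> substrate=1 bound=3 product=0
t=2: arr=1 -> substrate=2 bound=3 product=0
t=3: arr=2 -> substrate=3 bound=3 product=1
t=4: arr=3 -> substrate=4 bound=3 product=3
t=5: arr=2 -> substrate=6 bound=3 product=3
t=6: arr=3 -> substrate=8 bound=3 product=4
t=7: arr=0 -> substrate=6 bound=3 product=6
t=8: arr=2 -> substrate=8 bound=3 product=6
t=9: arr=0 -> substrate=7 bound=3 product=7
t=10: arr=2 -> substrate=7 bound=3 product=9
t=11: arr=3 -> substrate=10 bound=3 product=9
t=12: arr=2 -> substrate=11 bound=3 product=10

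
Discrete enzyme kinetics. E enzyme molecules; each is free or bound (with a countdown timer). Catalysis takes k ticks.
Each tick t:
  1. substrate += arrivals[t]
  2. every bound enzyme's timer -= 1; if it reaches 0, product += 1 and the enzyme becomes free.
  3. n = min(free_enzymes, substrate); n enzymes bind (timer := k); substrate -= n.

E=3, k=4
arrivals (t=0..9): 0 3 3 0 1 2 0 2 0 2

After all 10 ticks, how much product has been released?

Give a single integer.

Answer: 6

Derivation:
t=0: arr=0 -> substrate=0 bound=0 product=0
t=1: arr=3 -> substrate=0 bound=3 product=0
t=2: arr=3 -> substrate=3 bound=3 product=0
t=3: arr=0 -> substrate=3 bound=3 product=0
t=4: arr=1 -> substrate=4 bound=3 product=0
t=5: arr=2 -> substrate=3 bound=3 product=3
t=6: arr=0 -> substrate=3 bound=3 product=3
t=7: arr=2 -> substrate=5 bound=3 product=3
t=8: arr=0 -> substrate=5 bound=3 product=3
t=9: arr=2 -> substrate=4 bound=3 product=6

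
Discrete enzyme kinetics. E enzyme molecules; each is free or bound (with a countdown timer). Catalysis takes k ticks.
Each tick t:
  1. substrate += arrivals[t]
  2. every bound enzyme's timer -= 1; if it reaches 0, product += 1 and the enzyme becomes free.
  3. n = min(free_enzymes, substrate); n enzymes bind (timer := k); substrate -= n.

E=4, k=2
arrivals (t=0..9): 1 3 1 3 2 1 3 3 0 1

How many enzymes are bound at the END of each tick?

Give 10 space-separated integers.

Answer: 1 4 4 4 4 3 4 4 4 3

Derivation:
t=0: arr=1 -> substrate=0 bound=1 product=0
t=1: arr=3 -> substrate=0 bound=4 product=0
t=2: arr=1 -> substrate=0 bound=4 product=1
t=3: arr=3 -> substrate=0 bound=4 product=4
t=4: arr=2 -> substrate=1 bound=4 product=5
t=5: arr=1 -> substrate=0 bound=3 product=8
t=6: arr=3 -> substrate=1 bound=4 product=9
t=7: arr=3 -> substrate=2 bound=4 product=11
t=8: arr=0 -> substrate=0 bound=4 product=13
t=9: arr=1 -> substrate=0 bound=3 product=15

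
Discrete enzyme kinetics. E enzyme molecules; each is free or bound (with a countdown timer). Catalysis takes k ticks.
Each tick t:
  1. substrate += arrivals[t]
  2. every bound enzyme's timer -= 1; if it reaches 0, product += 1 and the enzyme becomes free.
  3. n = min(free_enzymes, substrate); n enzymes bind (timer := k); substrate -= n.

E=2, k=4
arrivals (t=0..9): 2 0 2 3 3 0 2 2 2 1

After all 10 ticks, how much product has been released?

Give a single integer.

t=0: arr=2 -> substrate=0 bound=2 product=0
t=1: arr=0 -> substrate=0 bound=2 product=0
t=2: arr=2 -> substrate=2 bound=2 product=0
t=3: arr=3 -> substrate=5 bound=2 product=0
t=4: arr=3 -> substrate=6 bound=2 product=2
t=5: arr=0 -> substrate=6 bound=2 product=2
t=6: arr=2 -> substrate=8 bound=2 product=2
t=7: arr=2 -> substrate=10 bound=2 product=2
t=8: arr=2 -> substrate=10 bound=2 product=4
t=9: arr=1 -> substrate=11 bound=2 product=4

Answer: 4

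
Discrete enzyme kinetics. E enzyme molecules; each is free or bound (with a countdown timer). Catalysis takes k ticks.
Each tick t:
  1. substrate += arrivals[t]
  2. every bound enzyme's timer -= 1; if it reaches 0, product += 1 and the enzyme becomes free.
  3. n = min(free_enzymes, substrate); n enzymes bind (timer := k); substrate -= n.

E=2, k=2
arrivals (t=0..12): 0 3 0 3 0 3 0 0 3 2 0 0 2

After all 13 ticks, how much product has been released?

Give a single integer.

t=0: arr=0 -> substrate=0 bound=0 product=0
t=1: arr=3 -> substrate=1 bound=2 product=0
t=2: arr=0 -> substrate=1 bound=2 product=0
t=3: arr=3 -> substrate=2 bound=2 product=2
t=4: arr=0 -> substrate=2 bound=2 product=2
t=5: arr=3 -> substrate=3 bound=2 product=4
t=6: arr=0 -> substrate=3 bound=2 product=4
t=7: arr=0 -> substrate=1 bound=2 product=6
t=8: arr=3 -> substrate=4 bound=2 product=6
t=9: arr=2 -> substrate=4 bound=2 product=8
t=10: arr=0 -> substrate=4 bound=2 product=8
t=11: arr=0 -> substrate=2 bound=2 product=10
t=12: arr=2 -> substrate=4 bound=2 product=10

Answer: 10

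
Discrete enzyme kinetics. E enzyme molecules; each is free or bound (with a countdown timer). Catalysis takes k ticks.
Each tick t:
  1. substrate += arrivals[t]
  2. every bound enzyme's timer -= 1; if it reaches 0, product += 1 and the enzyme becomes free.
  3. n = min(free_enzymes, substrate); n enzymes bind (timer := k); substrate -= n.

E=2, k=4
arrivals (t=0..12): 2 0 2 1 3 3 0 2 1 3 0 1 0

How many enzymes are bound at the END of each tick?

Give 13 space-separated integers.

Answer: 2 2 2 2 2 2 2 2 2 2 2 2 2

Derivation:
t=0: arr=2 -> substrate=0 bound=2 product=0
t=1: arr=0 -> substrate=0 bound=2 product=0
t=2: arr=2 -> substrate=2 bound=2 product=0
t=3: arr=1 -> substrate=3 bound=2 product=0
t=4: arr=3 -> substrate=4 bound=2 product=2
t=5: arr=3 -> substrate=7 bound=2 product=2
t=6: arr=0 -> substrate=7 bound=2 product=2
t=7: arr=2 -> substrate=9 bound=2 product=2
t=8: arr=1 -> substrate=8 bound=2 product=4
t=9: arr=3 -> substrate=11 bound=2 product=4
t=10: arr=0 -> substrate=11 bound=2 product=4
t=11: arr=1 -> substrate=12 bound=2 product=4
t=12: arr=0 -> substrate=10 bound=2 product=6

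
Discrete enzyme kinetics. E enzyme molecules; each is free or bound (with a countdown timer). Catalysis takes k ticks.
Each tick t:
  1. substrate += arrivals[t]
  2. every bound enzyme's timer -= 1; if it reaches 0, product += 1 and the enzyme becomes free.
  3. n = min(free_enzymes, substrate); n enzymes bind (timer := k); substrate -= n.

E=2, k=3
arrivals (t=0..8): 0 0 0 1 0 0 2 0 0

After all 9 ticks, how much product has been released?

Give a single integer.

Answer: 1

Derivation:
t=0: arr=0 -> substrate=0 bound=0 product=0
t=1: arr=0 -> substrate=0 bound=0 product=0
t=2: arr=0 -> substrate=0 bound=0 product=0
t=3: arr=1 -> substrate=0 bound=1 product=0
t=4: arr=0 -> substrate=0 bound=1 product=0
t=5: arr=0 -> substrate=0 bound=1 product=0
t=6: arr=2 -> substrate=0 bound=2 product=1
t=7: arr=0 -> substrate=0 bound=2 product=1
t=8: arr=0 -> substrate=0 bound=2 product=1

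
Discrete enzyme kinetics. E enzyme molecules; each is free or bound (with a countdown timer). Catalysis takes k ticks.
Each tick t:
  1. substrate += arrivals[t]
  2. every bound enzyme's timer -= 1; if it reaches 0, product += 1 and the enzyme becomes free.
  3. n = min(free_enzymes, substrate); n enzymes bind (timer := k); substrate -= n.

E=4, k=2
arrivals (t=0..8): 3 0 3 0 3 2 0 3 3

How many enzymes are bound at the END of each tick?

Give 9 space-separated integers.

Answer: 3 3 3 3 3 4 2 4 4

Derivation:
t=0: arr=3 -> substrate=0 bound=3 product=0
t=1: arr=0 -> substrate=0 bound=3 product=0
t=2: arr=3 -> substrate=0 bound=3 product=3
t=3: arr=0 -> substrate=0 bound=3 product=3
t=4: arr=3 -> substrate=0 bound=3 product=6
t=5: arr=2 -> substrate=1 bound=4 product=6
t=6: arr=0 -> substrate=0 bound=2 product=9
t=7: arr=3 -> substrate=0 bound=4 product=10
t=8: arr=3 -> substrate=2 bound=4 product=11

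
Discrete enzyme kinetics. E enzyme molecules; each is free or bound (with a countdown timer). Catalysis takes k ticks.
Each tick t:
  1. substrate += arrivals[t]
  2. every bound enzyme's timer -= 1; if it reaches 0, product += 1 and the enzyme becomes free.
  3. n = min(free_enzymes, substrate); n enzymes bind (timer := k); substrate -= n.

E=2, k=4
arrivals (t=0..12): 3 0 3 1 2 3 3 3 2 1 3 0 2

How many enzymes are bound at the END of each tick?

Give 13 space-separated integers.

t=0: arr=3 -> substrate=1 bound=2 product=0
t=1: arr=0 -> substrate=1 bound=2 product=0
t=2: arr=3 -> substrate=4 bound=2 product=0
t=3: arr=1 -> substrate=5 bound=2 product=0
t=4: arr=2 -> substrate=5 bound=2 product=2
t=5: arr=3 -> substrate=8 bound=2 product=2
t=6: arr=3 -> substrate=11 bound=2 product=2
t=7: arr=3 -> substrate=14 bound=2 product=2
t=8: arr=2 -> substrate=14 bound=2 product=4
t=9: arr=1 -> substrate=15 bound=2 product=4
t=10: arr=3 -> substrate=18 bound=2 product=4
t=11: arr=0 -> substrate=18 bound=2 product=4
t=12: arr=2 -> substrate=18 bound=2 product=6

Answer: 2 2 2 2 2 2 2 2 2 2 2 2 2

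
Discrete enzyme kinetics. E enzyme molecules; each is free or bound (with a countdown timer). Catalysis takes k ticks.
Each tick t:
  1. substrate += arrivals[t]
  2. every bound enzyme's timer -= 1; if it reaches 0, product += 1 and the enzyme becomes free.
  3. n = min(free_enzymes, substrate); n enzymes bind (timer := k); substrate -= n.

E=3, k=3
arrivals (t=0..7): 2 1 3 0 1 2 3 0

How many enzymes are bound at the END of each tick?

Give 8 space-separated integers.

t=0: arr=2 -> substrate=0 bound=2 product=0
t=1: arr=1 -> substrate=0 bound=3 product=0
t=2: arr=3 -> substrate=3 bound=3 product=0
t=3: arr=0 -> substrate=1 bound=3 product=2
t=4: arr=1 -> substrate=1 bound=3 product=3
t=5: arr=2 -> substrate=3 bound=3 product=3
t=6: arr=3 -> substrate=4 bound=3 product=5
t=7: arr=0 -> substrate=3 bound=3 product=6

Answer: 2 3 3 3 3 3 3 3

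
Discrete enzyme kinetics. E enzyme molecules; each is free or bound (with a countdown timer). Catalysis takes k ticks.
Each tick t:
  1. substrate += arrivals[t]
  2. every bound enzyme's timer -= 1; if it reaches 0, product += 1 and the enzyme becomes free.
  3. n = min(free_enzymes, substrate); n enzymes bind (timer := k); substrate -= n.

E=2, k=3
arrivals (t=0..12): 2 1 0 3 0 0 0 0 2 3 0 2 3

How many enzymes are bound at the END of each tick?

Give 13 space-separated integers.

t=0: arr=2 -> substrate=0 bound=2 product=0
t=1: arr=1 -> substrate=1 bound=2 product=0
t=2: arr=0 -> substrate=1 bound=2 product=0
t=3: arr=3 -> substrate=2 bound=2 product=2
t=4: arr=0 -> substrate=2 bound=2 product=2
t=5: arr=0 -> substrate=2 bound=2 product=2
t=6: arr=0 -> substrate=0 bound=2 product=4
t=7: arr=0 -> substrate=0 bound=2 product=4
t=8: arr=2 -> substrate=2 bound=2 product=4
t=9: arr=3 -> substrate=3 bound=2 product=6
t=10: arr=0 -> substrate=3 bound=2 product=6
t=11: arr=2 -> substrate=5 bound=2 product=6
t=12: arr=3 -> substrate=6 bound=2 product=8

Answer: 2 2 2 2 2 2 2 2 2 2 2 2 2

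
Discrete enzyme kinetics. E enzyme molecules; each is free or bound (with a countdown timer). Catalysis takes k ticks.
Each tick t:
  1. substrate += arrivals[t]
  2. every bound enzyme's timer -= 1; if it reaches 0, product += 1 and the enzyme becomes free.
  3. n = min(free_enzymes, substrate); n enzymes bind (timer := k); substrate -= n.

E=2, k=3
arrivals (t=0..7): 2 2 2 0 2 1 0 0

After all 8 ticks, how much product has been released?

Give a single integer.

t=0: arr=2 -> substrate=0 bound=2 product=0
t=1: arr=2 -> substrate=2 bound=2 product=0
t=2: arr=2 -> substrate=4 bound=2 product=0
t=3: arr=0 -> substrate=2 bound=2 product=2
t=4: arr=2 -> substrate=4 bound=2 product=2
t=5: arr=1 -> substrate=5 bound=2 product=2
t=6: arr=0 -> substrate=3 bound=2 product=4
t=7: arr=0 -> substrate=3 bound=2 product=4

Answer: 4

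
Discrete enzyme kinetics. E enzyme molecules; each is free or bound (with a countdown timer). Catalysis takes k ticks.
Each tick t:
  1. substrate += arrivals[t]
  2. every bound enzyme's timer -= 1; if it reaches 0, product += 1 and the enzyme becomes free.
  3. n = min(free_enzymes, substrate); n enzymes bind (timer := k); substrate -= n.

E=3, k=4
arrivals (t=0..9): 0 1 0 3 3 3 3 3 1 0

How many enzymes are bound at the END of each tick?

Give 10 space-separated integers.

t=0: arr=0 -> substrate=0 bound=0 product=0
t=1: arr=1 -> substrate=0 bound=1 product=0
t=2: arr=0 -> substrate=0 bound=1 product=0
t=3: arr=3 -> substrate=1 bound=3 product=0
t=4: arr=3 -> substrate=4 bound=3 product=0
t=5: arr=3 -> substrate=6 bound=3 product=1
t=6: arr=3 -> substrate=9 bound=3 product=1
t=7: arr=3 -> substrate=10 bound=3 product=3
t=8: arr=1 -> substrate=11 bound=3 product=3
t=9: arr=0 -> substrate=10 bound=3 product=4

Answer: 0 1 1 3 3 3 3 3 3 3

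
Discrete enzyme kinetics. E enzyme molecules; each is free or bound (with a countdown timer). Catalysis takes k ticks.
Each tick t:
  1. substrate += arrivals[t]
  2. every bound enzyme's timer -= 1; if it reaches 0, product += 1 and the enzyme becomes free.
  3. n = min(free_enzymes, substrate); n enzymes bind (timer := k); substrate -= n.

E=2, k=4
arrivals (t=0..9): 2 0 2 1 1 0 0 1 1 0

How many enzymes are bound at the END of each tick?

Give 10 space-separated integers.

t=0: arr=2 -> substrate=0 bound=2 product=0
t=1: arr=0 -> substrate=0 bound=2 product=0
t=2: arr=2 -> substrate=2 bound=2 product=0
t=3: arr=1 -> substrate=3 bound=2 product=0
t=4: arr=1 -> substrate=2 bound=2 product=2
t=5: arr=0 -> substrate=2 bound=2 product=2
t=6: arr=0 -> substrate=2 bound=2 product=2
t=7: arr=1 -> substrate=3 bound=2 product=2
t=8: arr=1 -> substrate=2 bound=2 product=4
t=9: arr=0 -> substrate=2 bound=2 product=4

Answer: 2 2 2 2 2 2 2 2 2 2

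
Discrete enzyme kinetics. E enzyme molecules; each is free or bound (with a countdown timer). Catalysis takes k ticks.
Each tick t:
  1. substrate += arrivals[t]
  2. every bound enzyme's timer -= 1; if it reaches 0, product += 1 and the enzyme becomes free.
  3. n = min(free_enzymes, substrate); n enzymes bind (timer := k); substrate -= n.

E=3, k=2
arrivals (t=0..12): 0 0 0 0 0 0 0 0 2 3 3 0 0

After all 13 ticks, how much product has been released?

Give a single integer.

Answer: 5

Derivation:
t=0: arr=0 -> substrate=0 bound=0 product=0
t=1: arr=0 -> substrate=0 bound=0 product=0
t=2: arr=0 -> substrate=0 bound=0 product=0
t=3: arr=0 -> substrate=0 bound=0 product=0
t=4: arr=0 -> substrate=0 bound=0 product=0
t=5: arr=0 -> substrate=0 bound=0 product=0
t=6: arr=0 -> substrate=0 bound=0 product=0
t=7: arr=0 -> substrate=0 bound=0 product=0
t=8: arr=2 -> substrate=0 bound=2 product=0
t=9: arr=3 -> substrate=2 bound=3 product=0
t=10: arr=3 -> substrate=3 bound=3 product=2
t=11: arr=0 -> substrate=2 bound=3 product=3
t=12: arr=0 -> substrate=0 bound=3 product=5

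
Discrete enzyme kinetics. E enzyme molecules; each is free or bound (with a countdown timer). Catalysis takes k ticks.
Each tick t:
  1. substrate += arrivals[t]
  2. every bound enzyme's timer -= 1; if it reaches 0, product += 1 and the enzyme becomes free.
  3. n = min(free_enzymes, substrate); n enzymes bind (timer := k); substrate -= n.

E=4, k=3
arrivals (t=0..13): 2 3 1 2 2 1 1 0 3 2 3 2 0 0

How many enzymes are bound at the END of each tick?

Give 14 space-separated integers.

Answer: 2 4 4 4 4 4 4 4 4 4 4 4 4 4

Derivation:
t=0: arr=2 -> substrate=0 bound=2 product=0
t=1: arr=3 -> substrate=1 bound=4 product=0
t=2: arr=1 -> substrate=2 bound=4 product=0
t=3: arr=2 -> substrate=2 bound=4 product=2
t=4: arr=2 -> substrate=2 bound=4 product=4
t=5: arr=1 -> substrate=3 bound=4 product=4
t=6: arr=1 -> substrate=2 bound=4 product=6
t=7: arr=0 -> substrate=0 bound=4 product=8
t=8: arr=3 -> substrate=3 bound=4 product=8
t=9: arr=2 -> substrate=3 bound=4 product=10
t=10: arr=3 -> substrate=4 bound=4 product=12
t=11: arr=2 -> substrate=6 bound=4 product=12
t=12: arr=0 -> substrate=4 bound=4 product=14
t=13: arr=0 -> substrate=2 bound=4 product=16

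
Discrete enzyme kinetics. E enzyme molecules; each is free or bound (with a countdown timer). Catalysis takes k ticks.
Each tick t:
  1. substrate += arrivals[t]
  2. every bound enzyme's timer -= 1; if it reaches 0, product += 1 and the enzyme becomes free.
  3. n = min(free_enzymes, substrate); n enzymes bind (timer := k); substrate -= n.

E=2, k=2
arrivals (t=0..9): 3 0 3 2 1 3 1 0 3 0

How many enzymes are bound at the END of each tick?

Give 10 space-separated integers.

t=0: arr=3 -> substrate=1 bound=2 product=0
t=1: arr=0 -> substrate=1 bound=2 product=0
t=2: arr=3 -> substrate=2 bound=2 product=2
t=3: arr=2 -> substrate=4 bound=2 product=2
t=4: arr=1 -> substrate=3 bound=2 product=4
t=5: arr=3 -> substrate=6 bound=2 product=4
t=6: arr=1 -> substrate=5 bound=2 product=6
t=7: arr=0 -> substrate=5 bound=2 product=6
t=8: arr=3 -> substrate=6 bound=2 product=8
t=9: arr=0 -> substrate=6 bound=2 product=8

Answer: 2 2 2 2 2 2 2 2 2 2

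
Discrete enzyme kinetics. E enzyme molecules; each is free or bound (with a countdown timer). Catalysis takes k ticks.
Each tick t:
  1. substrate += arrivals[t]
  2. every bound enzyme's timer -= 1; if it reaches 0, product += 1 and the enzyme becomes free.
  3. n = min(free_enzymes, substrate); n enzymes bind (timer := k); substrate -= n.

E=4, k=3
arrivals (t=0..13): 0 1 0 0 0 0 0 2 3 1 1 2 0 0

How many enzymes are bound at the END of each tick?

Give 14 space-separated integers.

Answer: 0 1 1 1 0 0 0 2 4 4 4 4 4 3

Derivation:
t=0: arr=0 -> substrate=0 bound=0 product=0
t=1: arr=1 -> substrate=0 bound=1 product=0
t=2: arr=0 -> substrate=0 bound=1 product=0
t=3: arr=0 -> substrate=0 bound=1 product=0
t=4: arr=0 -> substrate=0 bound=0 product=1
t=5: arr=0 -> substrate=0 bound=0 product=1
t=6: arr=0 -> substrate=0 bound=0 product=1
t=7: arr=2 -> substrate=0 bound=2 product=1
t=8: arr=3 -> substrate=1 bound=4 product=1
t=9: arr=1 -> substrate=2 bound=4 product=1
t=10: arr=1 -> substrate=1 bound=4 product=3
t=11: arr=2 -> substrate=1 bound=4 product=5
t=12: arr=0 -> substrate=1 bound=4 product=5
t=13: arr=0 -> substrate=0 bound=3 product=7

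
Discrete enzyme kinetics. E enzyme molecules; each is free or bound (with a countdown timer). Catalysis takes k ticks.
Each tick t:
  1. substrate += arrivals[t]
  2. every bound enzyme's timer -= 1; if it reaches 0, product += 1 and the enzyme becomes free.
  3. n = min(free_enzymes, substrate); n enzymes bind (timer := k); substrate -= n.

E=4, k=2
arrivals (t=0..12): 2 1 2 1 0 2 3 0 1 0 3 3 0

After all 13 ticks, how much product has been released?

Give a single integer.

Answer: 15

Derivation:
t=0: arr=2 -> substrate=0 bound=2 product=0
t=1: arr=1 -> substrate=0 bound=3 product=0
t=2: arr=2 -> substrate=0 bound=3 product=2
t=3: arr=1 -> substrate=0 bound=3 product=3
t=4: arr=0 -> substrate=0 bound=1 product=5
t=5: arr=2 -> substrate=0 bound=2 product=6
t=6: arr=3 -> substrate=1 bound=4 product=6
t=7: arr=0 -> substrate=0 bound=3 product=8
t=8: arr=1 -> substrate=0 bound=2 product=10
t=9: arr=0 -> substrate=0 bound=1 product=11
t=10: arr=3 -> substrate=0 bound=3 product=12
t=11: arr=3 -> substrate=2 bound=4 product=12
t=12: arr=0 -> substrate=0 bound=3 product=15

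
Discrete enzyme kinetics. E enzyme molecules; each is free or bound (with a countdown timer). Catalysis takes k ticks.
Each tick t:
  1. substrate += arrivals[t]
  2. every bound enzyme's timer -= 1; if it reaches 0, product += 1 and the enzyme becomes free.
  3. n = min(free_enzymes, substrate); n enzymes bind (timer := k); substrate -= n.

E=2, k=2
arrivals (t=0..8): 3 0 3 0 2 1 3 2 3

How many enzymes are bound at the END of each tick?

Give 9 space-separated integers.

Answer: 2 2 2 2 2 2 2 2 2

Derivation:
t=0: arr=3 -> substrate=1 bound=2 product=0
t=1: arr=0 -> substrate=1 bound=2 product=0
t=2: arr=3 -> substrate=2 bound=2 product=2
t=3: arr=0 -> substrate=2 bound=2 product=2
t=4: arr=2 -> substrate=2 bound=2 product=4
t=5: arr=1 -> substrate=3 bound=2 product=4
t=6: arr=3 -> substrate=4 bound=2 product=6
t=7: arr=2 -> substrate=6 bound=2 product=6
t=8: arr=3 -> substrate=7 bound=2 product=8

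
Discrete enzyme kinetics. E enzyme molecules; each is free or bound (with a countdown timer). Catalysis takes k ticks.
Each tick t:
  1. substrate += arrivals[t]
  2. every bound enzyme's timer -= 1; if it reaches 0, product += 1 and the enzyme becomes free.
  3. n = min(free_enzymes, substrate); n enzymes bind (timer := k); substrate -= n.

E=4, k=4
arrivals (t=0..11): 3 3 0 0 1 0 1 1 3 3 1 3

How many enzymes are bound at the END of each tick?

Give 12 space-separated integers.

t=0: arr=3 -> substrate=0 bound=3 product=0
t=1: arr=3 -> substrate=2 bound=4 product=0
t=2: arr=0 -> substrate=2 bound=4 product=0
t=3: arr=0 -> substrate=2 bound=4 product=0
t=4: arr=1 -> substrate=0 bound=4 product=3
t=5: arr=0 -> substrate=0 bound=3 product=4
t=6: arr=1 -> substrate=0 bound=4 product=4
t=7: arr=1 -> substrate=1 bound=4 product=4
t=8: arr=3 -> substrate=1 bound=4 product=7
t=9: arr=3 -> substrate=4 bound=4 product=7
t=10: arr=1 -> substrate=4 bound=4 product=8
t=11: arr=3 -> substrate=7 bound=4 product=8

Answer: 3 4 4 4 4 3 4 4 4 4 4 4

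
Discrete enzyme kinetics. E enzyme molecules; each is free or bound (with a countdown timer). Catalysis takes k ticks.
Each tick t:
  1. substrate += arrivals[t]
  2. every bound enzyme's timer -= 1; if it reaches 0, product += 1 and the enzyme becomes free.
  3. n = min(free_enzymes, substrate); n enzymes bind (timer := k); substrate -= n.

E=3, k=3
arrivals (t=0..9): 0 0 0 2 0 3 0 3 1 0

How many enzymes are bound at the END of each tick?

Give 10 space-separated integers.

t=0: arr=0 -> substrate=0 bound=0 product=0
t=1: arr=0 -> substrate=0 bound=0 product=0
t=2: arr=0 -> substrate=0 bound=0 product=0
t=3: arr=2 -> substrate=0 bound=2 product=0
t=4: arr=0 -> substrate=0 bound=2 product=0
t=5: arr=3 -> substrate=2 bound=3 product=0
t=6: arr=0 -> substrate=0 bound=3 product=2
t=7: arr=3 -> substrate=3 bound=3 product=2
t=8: arr=1 -> substrate=3 bound=3 product=3
t=9: arr=0 -> substrate=1 bound=3 product=5

Answer: 0 0 0 2 2 3 3 3 3 3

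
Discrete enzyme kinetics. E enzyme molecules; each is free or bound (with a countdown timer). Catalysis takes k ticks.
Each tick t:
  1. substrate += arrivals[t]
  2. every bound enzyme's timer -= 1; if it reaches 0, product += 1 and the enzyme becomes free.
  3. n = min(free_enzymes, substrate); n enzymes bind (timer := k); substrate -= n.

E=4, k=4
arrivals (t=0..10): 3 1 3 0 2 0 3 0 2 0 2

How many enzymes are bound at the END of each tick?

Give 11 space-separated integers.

t=0: arr=3 -> substrate=0 bound=3 product=0
t=1: arr=1 -> substrate=0 bound=4 product=0
t=2: arr=3 -> substrate=3 bound=4 product=0
t=3: arr=0 -> substrate=3 bound=4 product=0
t=4: arr=2 -> substrate=2 bound=4 product=3
t=5: arr=0 -> substrate=1 bound=4 product=4
t=6: arr=3 -> substrate=4 bound=4 product=4
t=7: arr=0 -> substrate=4 bound=4 product=4
t=8: arr=2 -> substrate=3 bound=4 product=7
t=9: arr=0 -> substrate=2 bound=4 product=8
t=10: arr=2 -> substrate=4 bound=4 product=8

Answer: 3 4 4 4 4 4 4 4 4 4 4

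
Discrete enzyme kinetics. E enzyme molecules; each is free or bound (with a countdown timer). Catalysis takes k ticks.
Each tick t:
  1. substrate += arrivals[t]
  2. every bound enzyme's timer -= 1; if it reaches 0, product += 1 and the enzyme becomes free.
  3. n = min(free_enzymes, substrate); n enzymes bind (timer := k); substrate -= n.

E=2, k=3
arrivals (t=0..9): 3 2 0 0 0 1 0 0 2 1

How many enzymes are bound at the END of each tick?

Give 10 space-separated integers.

t=0: arr=3 -> substrate=1 bound=2 product=0
t=1: arr=2 -> substrate=3 bound=2 product=0
t=2: arr=0 -> substrate=3 bound=2 product=0
t=3: arr=0 -> substrate=1 bound=2 product=2
t=4: arr=0 -> substrate=1 bound=2 product=2
t=5: arr=1 -> substrate=2 bound=2 product=2
t=6: arr=0 -> substrate=0 bound=2 product=4
t=7: arr=0 -> substrate=0 bound=2 product=4
t=8: arr=2 -> substrate=2 bound=2 product=4
t=9: arr=1 -> substrate=1 bound=2 product=6

Answer: 2 2 2 2 2 2 2 2 2 2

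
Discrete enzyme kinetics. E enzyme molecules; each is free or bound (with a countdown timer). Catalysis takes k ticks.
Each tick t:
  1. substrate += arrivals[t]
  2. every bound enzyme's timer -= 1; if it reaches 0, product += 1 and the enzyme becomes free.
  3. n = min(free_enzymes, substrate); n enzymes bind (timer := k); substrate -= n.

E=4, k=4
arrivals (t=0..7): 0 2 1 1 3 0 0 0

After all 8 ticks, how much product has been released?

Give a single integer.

Answer: 4

Derivation:
t=0: arr=0 -> substrate=0 bound=0 product=0
t=1: arr=2 -> substrate=0 bound=2 product=0
t=2: arr=1 -> substrate=0 bound=3 product=0
t=3: arr=1 -> substrate=0 bound=4 product=0
t=4: arr=3 -> substrate=3 bound=4 product=0
t=5: arr=0 -> substrate=1 bound=4 product=2
t=6: arr=0 -> substrate=0 bound=4 product=3
t=7: arr=0 -> substrate=0 bound=3 product=4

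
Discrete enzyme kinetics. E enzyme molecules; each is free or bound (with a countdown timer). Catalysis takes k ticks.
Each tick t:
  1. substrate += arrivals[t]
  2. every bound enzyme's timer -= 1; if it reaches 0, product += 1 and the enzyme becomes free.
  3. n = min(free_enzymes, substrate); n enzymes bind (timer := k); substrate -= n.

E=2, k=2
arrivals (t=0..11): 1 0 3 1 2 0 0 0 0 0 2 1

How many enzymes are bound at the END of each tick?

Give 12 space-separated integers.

Answer: 1 1 2 2 2 2 2 2 0 0 2 2

Derivation:
t=0: arr=1 -> substrate=0 bound=1 product=0
t=1: arr=0 -> substrate=0 bound=1 product=0
t=2: arr=3 -> substrate=1 bound=2 product=1
t=3: arr=1 -> substrate=2 bound=2 product=1
t=4: arr=2 -> substrate=2 bound=2 product=3
t=5: arr=0 -> substrate=2 bound=2 product=3
t=6: arr=0 -> substrate=0 bound=2 product=5
t=7: arr=0 -> substrate=0 bound=2 product=5
t=8: arr=0 -> substrate=0 bound=0 product=7
t=9: arr=0 -> substrate=0 bound=0 product=7
t=10: arr=2 -> substrate=0 bound=2 product=7
t=11: arr=1 -> substrate=1 bound=2 product=7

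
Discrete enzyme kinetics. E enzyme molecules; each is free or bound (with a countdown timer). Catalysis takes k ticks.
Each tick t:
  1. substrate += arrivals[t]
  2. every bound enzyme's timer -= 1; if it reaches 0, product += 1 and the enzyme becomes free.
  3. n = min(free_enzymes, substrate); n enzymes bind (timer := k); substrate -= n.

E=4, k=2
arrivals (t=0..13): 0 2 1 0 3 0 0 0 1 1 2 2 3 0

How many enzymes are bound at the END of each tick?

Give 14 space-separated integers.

t=0: arr=0 -> substrate=0 bound=0 product=0
t=1: arr=2 -> substrate=0 bound=2 product=0
t=2: arr=1 -> substrate=0 bound=3 product=0
t=3: arr=0 -> substrate=0 bound=1 product=2
t=4: arr=3 -> substrate=0 bound=3 product=3
t=5: arr=0 -> substrate=0 bound=3 product=3
t=6: arr=0 -> substrate=0 bound=0 product=6
t=7: arr=0 -> substrate=0 bound=0 product=6
t=8: arr=1 -> substrate=0 bound=1 product=6
t=9: arr=1 -> substrate=0 bound=2 product=6
t=10: arr=2 -> substrate=0 bound=3 product=7
t=11: arr=2 -> substrate=0 bound=4 product=8
t=12: arr=3 -> substrate=1 bound=4 product=10
t=13: arr=0 -> substrate=0 bound=3 product=12

Answer: 0 2 3 1 3 3 0 0 1 2 3 4 4 3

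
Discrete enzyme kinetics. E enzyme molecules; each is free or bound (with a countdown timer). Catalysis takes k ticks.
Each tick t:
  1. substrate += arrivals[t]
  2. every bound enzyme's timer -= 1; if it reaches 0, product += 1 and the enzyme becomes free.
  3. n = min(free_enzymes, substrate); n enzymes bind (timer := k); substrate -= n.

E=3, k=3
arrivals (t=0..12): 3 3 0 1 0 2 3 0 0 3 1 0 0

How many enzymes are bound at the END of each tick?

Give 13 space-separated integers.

t=0: arr=3 -> substrate=0 bound=3 product=0
t=1: arr=3 -> substrate=3 bound=3 product=0
t=2: arr=0 -> substrate=3 bound=3 product=0
t=3: arr=1 -> substrate=1 bound=3 product=3
t=4: arr=0 -> substrate=1 bound=3 product=3
t=5: arr=2 -> substrate=3 bound=3 product=3
t=6: arr=3 -> substrate=3 bound=3 product=6
t=7: arr=0 -> substrate=3 bound=3 product=6
t=8: arr=0 -> substrate=3 bound=3 product=6
t=9: arr=3 -> substrate=3 bound=3 product=9
t=10: arr=1 -> substrate=4 bound=3 product=9
t=11: arr=0 -> substrate=4 bound=3 product=9
t=12: arr=0 -> substrate=1 bound=3 product=12

Answer: 3 3 3 3 3 3 3 3 3 3 3 3 3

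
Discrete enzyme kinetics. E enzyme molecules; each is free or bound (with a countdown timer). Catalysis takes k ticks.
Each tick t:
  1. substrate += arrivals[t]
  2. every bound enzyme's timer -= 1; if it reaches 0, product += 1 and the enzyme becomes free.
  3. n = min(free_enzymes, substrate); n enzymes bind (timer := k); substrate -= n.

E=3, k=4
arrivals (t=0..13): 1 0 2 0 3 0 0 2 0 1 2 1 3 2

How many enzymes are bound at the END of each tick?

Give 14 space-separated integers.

Answer: 1 1 3 3 3 3 3 3 3 3 3 3 3 3

Derivation:
t=0: arr=1 -> substrate=0 bound=1 product=0
t=1: arr=0 -> substrate=0 bound=1 product=0
t=2: arr=2 -> substrate=0 bound=3 product=0
t=3: arr=0 -> substrate=0 bound=3 product=0
t=4: arr=3 -> substrate=2 bound=3 product=1
t=5: arr=0 -> substrate=2 bound=3 product=1
t=6: arr=0 -> substrate=0 bound=3 product=3
t=7: arr=2 -> substrate=2 bound=3 product=3
t=8: arr=0 -> substrate=1 bound=3 product=4
t=9: arr=1 -> substrate=2 bound=3 product=4
t=10: arr=2 -> substrate=2 bound=3 product=6
t=11: arr=1 -> substrate=3 bound=3 product=6
t=12: arr=3 -> substrate=5 bound=3 product=7
t=13: arr=2 -> substrate=7 bound=3 product=7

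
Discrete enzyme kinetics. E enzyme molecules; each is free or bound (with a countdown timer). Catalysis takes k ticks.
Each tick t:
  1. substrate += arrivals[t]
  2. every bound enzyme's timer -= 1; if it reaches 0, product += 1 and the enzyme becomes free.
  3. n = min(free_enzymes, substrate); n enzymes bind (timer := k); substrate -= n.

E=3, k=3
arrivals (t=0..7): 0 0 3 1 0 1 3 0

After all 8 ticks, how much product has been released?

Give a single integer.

Answer: 3

Derivation:
t=0: arr=0 -> substrate=0 bound=0 product=0
t=1: arr=0 -> substrate=0 bound=0 product=0
t=2: arr=3 -> substrate=0 bound=3 product=0
t=3: arr=1 -> substrate=1 bound=3 product=0
t=4: arr=0 -> substrate=1 bound=3 product=0
t=5: arr=1 -> substrate=0 bound=2 product=3
t=6: arr=3 -> substrate=2 bound=3 product=3
t=7: arr=0 -> substrate=2 bound=3 product=3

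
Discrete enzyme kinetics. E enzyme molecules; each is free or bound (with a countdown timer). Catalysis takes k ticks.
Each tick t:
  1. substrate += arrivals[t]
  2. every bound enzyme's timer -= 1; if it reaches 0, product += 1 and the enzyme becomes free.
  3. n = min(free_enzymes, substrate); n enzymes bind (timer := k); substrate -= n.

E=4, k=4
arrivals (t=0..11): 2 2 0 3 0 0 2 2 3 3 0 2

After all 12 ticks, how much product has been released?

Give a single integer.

Answer: 8

Derivation:
t=0: arr=2 -> substrate=0 bound=2 product=0
t=1: arr=2 -> substrate=0 bound=4 product=0
t=2: arr=0 -> substrate=0 bound=4 product=0
t=3: arr=3 -> substrate=3 bound=4 product=0
t=4: arr=0 -> substrate=1 bound=4 product=2
t=5: arr=0 -> substrate=0 bound=3 product=4
t=6: arr=2 -> substrate=1 bound=4 product=4
t=7: arr=2 -> substrate=3 bound=4 product=4
t=8: arr=3 -> substrate=4 bound=4 product=6
t=9: arr=3 -> substrate=6 bound=4 product=7
t=10: arr=0 -> substrate=5 bound=4 product=8
t=11: arr=2 -> substrate=7 bound=4 product=8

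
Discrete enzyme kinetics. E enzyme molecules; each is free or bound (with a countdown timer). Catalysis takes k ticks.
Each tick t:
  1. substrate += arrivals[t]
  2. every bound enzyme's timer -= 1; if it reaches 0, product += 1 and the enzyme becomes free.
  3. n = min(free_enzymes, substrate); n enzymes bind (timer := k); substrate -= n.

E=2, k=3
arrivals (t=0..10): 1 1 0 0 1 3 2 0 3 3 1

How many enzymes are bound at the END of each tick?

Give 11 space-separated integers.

t=0: arr=1 -> substrate=0 bound=1 product=0
t=1: arr=1 -> substrate=0 bound=2 product=0
t=2: arr=0 -> substrate=0 bound=2 product=0
t=3: arr=0 -> substrate=0 bound=1 product=1
t=4: arr=1 -> substrate=0 bound=1 product=2
t=5: arr=3 -> substrate=2 bound=2 product=2
t=6: arr=2 -> substrate=4 bound=2 product=2
t=7: arr=0 -> substrate=3 bound=2 product=3
t=8: arr=3 -> substrate=5 bound=2 product=4
t=9: arr=3 -> substrate=8 bound=2 product=4
t=10: arr=1 -> substrate=8 bound=2 product=5

Answer: 1 2 2 1 1 2 2 2 2 2 2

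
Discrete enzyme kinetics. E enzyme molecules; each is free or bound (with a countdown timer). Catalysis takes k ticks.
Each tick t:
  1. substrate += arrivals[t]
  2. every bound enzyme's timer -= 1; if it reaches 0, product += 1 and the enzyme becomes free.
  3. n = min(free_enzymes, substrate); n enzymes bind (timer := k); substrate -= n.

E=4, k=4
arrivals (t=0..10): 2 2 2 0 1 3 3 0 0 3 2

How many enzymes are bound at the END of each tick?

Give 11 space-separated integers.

Answer: 2 4 4 4 4 4 4 4 4 4 4

Derivation:
t=0: arr=2 -> substrate=0 bound=2 product=0
t=1: arr=2 -> substrate=0 bound=4 product=0
t=2: arr=2 -> substrate=2 bound=4 product=0
t=3: arr=0 -> substrate=2 bound=4 product=0
t=4: arr=1 -> substrate=1 bound=4 product=2
t=5: arr=3 -> substrate=2 bound=4 product=4
t=6: arr=3 -> substrate=5 bound=4 product=4
t=7: arr=0 -> substrate=5 bound=4 product=4
t=8: arr=0 -> substrate=3 bound=4 product=6
t=9: arr=3 -> substrate=4 bound=4 product=8
t=10: arr=2 -> substrate=6 bound=4 product=8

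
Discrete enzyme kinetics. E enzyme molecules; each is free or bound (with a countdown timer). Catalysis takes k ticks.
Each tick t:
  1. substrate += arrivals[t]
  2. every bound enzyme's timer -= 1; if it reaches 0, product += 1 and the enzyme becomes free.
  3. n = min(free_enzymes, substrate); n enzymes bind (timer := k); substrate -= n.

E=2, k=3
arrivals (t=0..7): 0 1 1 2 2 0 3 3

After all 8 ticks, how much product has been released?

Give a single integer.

t=0: arr=0 -> substrate=0 bound=0 product=0
t=1: arr=1 -> substrate=0 bound=1 product=0
t=2: arr=1 -> substrate=0 bound=2 product=0
t=3: arr=2 -> substrate=2 bound=2 product=0
t=4: arr=2 -> substrate=3 bound=2 product=1
t=5: arr=0 -> substrate=2 bound=2 product=2
t=6: arr=3 -> substrate=5 bound=2 product=2
t=7: arr=3 -> substrate=7 bound=2 product=3

Answer: 3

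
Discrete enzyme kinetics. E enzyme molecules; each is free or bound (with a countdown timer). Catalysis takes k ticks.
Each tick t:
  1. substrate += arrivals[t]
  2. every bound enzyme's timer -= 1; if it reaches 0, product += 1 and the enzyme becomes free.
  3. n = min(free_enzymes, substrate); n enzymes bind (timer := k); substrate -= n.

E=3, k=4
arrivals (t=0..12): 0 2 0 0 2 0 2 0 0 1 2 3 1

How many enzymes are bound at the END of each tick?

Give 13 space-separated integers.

t=0: arr=0 -> substrate=0 bound=0 product=0
t=1: arr=2 -> substrate=0 bound=2 product=0
t=2: arr=0 -> substrate=0 bound=2 product=0
t=3: arr=0 -> substrate=0 bound=2 product=0
t=4: arr=2 -> substrate=1 bound=3 product=0
t=5: arr=0 -> substrate=0 bound=2 product=2
t=6: arr=2 -> substrate=1 bound=3 product=2
t=7: arr=0 -> substrate=1 bound=3 product=2
t=8: arr=0 -> substrate=0 bound=3 product=3
t=9: arr=1 -> substrate=0 bound=3 product=4
t=10: arr=2 -> substrate=1 bound=3 product=5
t=11: arr=3 -> substrate=4 bound=3 product=5
t=12: arr=1 -> substrate=4 bound=3 product=6

Answer: 0 2 2 2 3 2 3 3 3 3 3 3 3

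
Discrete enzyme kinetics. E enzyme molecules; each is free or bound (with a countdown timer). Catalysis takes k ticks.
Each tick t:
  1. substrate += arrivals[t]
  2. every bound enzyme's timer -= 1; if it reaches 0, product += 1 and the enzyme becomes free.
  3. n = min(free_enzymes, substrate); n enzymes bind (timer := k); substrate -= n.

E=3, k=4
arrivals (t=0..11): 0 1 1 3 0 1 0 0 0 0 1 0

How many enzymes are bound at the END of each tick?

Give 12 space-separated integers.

t=0: arr=0 -> substrate=0 bound=0 product=0
t=1: arr=1 -> substrate=0 bound=1 product=0
t=2: arr=1 -> substrate=0 bound=2 product=0
t=3: arr=3 -> substrate=2 bound=3 product=0
t=4: arr=0 -> substrate=2 bound=3 product=0
t=5: arr=1 -> substrate=2 bound=3 product=1
t=6: arr=0 -> substrate=1 bound=3 product=2
t=7: arr=0 -> substrate=0 bound=3 product=3
t=8: arr=0 -> substrate=0 bound=3 product=3
t=9: arr=0 -> substrate=0 bound=2 product=4
t=10: arr=1 -> substrate=0 bound=2 product=5
t=11: arr=0 -> substrate=0 bound=1 product=6

Answer: 0 1 2 3 3 3 3 3 3 2 2 1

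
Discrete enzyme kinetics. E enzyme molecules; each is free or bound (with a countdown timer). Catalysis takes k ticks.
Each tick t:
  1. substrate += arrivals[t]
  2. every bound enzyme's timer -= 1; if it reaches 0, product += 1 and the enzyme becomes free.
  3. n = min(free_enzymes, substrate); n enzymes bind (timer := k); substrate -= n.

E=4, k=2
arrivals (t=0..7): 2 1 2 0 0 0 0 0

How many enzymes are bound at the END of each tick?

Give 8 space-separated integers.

Answer: 2 3 3 2 0 0 0 0

Derivation:
t=0: arr=2 -> substrate=0 bound=2 product=0
t=1: arr=1 -> substrate=0 bound=3 product=0
t=2: arr=2 -> substrate=0 bound=3 product=2
t=3: arr=0 -> substrate=0 bound=2 product=3
t=4: arr=0 -> substrate=0 bound=0 product=5
t=5: arr=0 -> substrate=0 bound=0 product=5
t=6: arr=0 -> substrate=0 bound=0 product=5
t=7: arr=0 -> substrate=0 bound=0 product=5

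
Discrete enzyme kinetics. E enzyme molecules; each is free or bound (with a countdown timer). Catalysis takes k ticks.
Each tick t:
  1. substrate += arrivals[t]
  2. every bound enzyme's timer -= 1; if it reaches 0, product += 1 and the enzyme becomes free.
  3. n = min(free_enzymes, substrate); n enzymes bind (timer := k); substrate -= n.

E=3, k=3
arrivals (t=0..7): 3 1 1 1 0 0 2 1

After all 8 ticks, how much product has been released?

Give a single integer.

t=0: arr=3 -> substrate=0 bound=3 product=0
t=1: arr=1 -> substrate=1 bound=3 product=0
t=2: arr=1 -> substrate=2 bound=3 product=0
t=3: arr=1 -> substrate=0 bound=3 product=3
t=4: arr=0 -> substrate=0 bound=3 product=3
t=5: arr=0 -> substrate=0 bound=3 product=3
t=6: arr=2 -> substrate=0 bound=2 product=6
t=7: arr=1 -> substrate=0 bound=3 product=6

Answer: 6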